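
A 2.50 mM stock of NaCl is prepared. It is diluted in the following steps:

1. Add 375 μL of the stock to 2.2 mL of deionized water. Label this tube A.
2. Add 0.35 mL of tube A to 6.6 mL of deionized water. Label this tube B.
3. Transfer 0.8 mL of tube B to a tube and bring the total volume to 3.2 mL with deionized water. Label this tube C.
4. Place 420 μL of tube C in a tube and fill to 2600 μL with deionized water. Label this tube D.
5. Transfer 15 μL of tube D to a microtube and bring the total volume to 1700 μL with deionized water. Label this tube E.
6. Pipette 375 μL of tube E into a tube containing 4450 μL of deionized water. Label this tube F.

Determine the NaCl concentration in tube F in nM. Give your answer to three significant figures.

0.508 nM

Step 1: 375 μL + 2.2 mL = 2575 μL total → factor 2575/375 = 6.8667
Step 2: 0.35 mL + 6.6 mL = 6.95 mL total → factor 6.95/0.35 = 19.857
Step 3: 0.8 mL brought to 3.2 mL → factor 3.2/0.8 = 4
Step 4: 420 μL brought to 2600 μL → factor 2600/420 = 6.1905
Step 5: 15 μL brought to 1700 μL → factor 1700/15 = 113.33
Step 6: 375 μL + 4450 μL = 4825 μL total → factor 4825/375 = 12.867
Overall dilution factor = 6.8667 × 19.857 × 4 × 6.1905 × 113.33 × 12.867 = 4.9235 × 10^6
Final = 2.50 mM / 4.9235 × 10^6 = 5.078 × 10^-7 mM = 0.508 nM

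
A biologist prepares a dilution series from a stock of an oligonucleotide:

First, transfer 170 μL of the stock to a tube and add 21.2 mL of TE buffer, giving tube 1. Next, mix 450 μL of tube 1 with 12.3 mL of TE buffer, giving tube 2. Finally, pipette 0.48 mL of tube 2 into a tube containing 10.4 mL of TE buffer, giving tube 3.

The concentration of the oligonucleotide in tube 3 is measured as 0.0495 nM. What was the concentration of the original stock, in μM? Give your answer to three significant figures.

Step 1: 170 μL + 21.2 mL = 21370 μL total → factor 21370/170 = 125.71
Step 2: 450 μL + 12.3 mL = 12750 μL total → factor 12750/450 = 28.333
Step 3: 0.48 mL + 10.4 mL = 10.88 mL total → factor 10.88/0.48 = 22.667
Overall dilution factor = 125.71 × 28.333 × 22.667 = 80731
Stock = 0.0495 nM × 80731 = 3996 nM = 4.00 μM

4.00 μM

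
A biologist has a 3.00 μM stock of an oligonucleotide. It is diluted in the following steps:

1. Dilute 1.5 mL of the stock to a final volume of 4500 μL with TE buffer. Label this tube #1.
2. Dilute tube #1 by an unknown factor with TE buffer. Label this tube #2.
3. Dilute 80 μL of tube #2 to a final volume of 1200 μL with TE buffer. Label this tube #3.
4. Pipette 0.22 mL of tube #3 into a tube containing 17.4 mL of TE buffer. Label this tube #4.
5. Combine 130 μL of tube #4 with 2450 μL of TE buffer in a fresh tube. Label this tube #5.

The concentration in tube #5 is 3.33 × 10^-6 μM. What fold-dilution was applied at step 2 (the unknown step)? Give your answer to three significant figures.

Step 1: 1.5 mL brought to 4500 μL → factor 4.5/1.5 = 3
Step 2: unknown factor x
Step 3: 80 μL brought to 1200 μL → factor 1200/80 = 15
Step 4: 0.22 mL + 17.4 mL = 17.62 mL total → factor 17.62/0.22 = 80.091
Step 5: 130 μL + 2450 μL = 2580 μL total → factor 2580/130 = 19.846
Product of known-step factors = 71527
Overall factor = 3.00 μM / (3.33 × 10^-6 μM) = 9.009 × 10^5
x = 9.009 × 10^5 / 71527 = 12.6

12.6-fold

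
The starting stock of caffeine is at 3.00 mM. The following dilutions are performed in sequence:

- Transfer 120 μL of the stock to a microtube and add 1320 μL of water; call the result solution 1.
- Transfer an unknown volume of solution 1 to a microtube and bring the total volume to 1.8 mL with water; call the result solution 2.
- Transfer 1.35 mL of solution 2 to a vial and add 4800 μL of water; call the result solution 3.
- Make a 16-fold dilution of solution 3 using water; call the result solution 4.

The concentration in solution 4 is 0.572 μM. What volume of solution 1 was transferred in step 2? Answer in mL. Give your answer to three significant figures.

0.300 mL

Step 1: 120 μL + 1320 μL = 1440 μL total → factor 1440/120 = 12
Step 2: v brought to 1.8 mL → factor = 1.8 mL/v
Step 3: 1.35 mL + 4800 μL = 6.15 mL total → factor 6.15/1.35 = 4.5556
Step 4: 16-fold → factor 16
Product of known-step factors = 874.67
Overall factor = 3.00 mM / (0.572 μM) = 5244.8
Step-2 factor = 5244.8 / 874.67 = 5.9963
v = 1.8 mL / 5.9963 = 0.300 mL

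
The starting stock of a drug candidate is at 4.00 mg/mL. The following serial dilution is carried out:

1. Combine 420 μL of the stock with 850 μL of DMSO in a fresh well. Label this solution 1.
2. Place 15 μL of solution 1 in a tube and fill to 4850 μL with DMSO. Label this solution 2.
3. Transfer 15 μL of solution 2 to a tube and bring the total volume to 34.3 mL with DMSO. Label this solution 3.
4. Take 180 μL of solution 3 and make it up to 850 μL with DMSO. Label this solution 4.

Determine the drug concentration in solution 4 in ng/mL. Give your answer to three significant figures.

Step 1: 420 μL + 850 μL = 1270 μL total → factor 1270/420 = 3.0238
Step 2: 15 μL brought to 4850 μL → factor 4850/15 = 323.33
Step 3: 15 μL brought to 34.3 mL → factor 34300/15 = 2286.7
Step 4: 180 μL brought to 850 μL → factor 850/180 = 4.7222
Overall dilution factor = 3.0238 × 323.33 × 2286.7 × 4.7222 = 1.0557 × 10^7
Final = 4.00 mg/mL / 1.0557 × 10^7 = 3.789 × 10^-7 mg/mL = 0.379 ng/mL

0.379 ng/mL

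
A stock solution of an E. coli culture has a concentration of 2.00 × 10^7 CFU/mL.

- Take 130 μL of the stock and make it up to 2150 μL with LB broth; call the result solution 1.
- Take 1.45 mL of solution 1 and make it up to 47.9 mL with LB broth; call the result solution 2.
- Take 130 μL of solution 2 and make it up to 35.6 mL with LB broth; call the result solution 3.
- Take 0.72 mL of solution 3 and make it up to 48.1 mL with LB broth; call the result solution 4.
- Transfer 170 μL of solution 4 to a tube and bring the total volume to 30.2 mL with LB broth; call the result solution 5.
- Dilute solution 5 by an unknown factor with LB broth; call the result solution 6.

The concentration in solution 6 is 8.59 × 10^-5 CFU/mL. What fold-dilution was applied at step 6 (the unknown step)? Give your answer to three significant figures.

Step 1: 130 μL brought to 2150 μL → factor 2150/130 = 16.538
Step 2: 1.45 mL brought to 47.9 mL → factor 47.9/1.45 = 33.034
Step 3: 130 μL brought to 35.6 mL → factor 35600/130 = 273.85
Step 4: 0.72 mL brought to 48.1 mL → factor 48.1/0.72 = 66.806
Step 5: 170 μL brought to 30.2 mL → factor 30200/170 = 177.65
Step 6: unknown factor x
Product of known-step factors = 1.7756 × 10^9
Overall factor = 2.00 × 10^7 CFU/mL / (8.59 × 10^-5 CFU/mL) = 2.3283 × 10^11
x = 2.3283 × 10^11 / 1.7756 × 10^9 = 131

131-fold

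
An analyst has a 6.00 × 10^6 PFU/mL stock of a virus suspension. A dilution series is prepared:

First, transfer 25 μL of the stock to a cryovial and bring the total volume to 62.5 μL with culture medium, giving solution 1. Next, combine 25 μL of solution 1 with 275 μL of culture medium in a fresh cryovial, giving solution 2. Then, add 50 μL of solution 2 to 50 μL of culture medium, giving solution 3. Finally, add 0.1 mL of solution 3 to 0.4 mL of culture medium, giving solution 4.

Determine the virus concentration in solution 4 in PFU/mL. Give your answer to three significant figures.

Step 1: 25 μL brought to 62.5 μL → factor 62.5/25 = 2.5
Step 2: 25 μL + 275 μL = 300 μL total → factor 300/25 = 12
Step 3: 50 μL + 50 μL = 100 μL total → factor 100/50 = 2
Step 4: 0.1 mL + 0.4 mL = 0.5 mL total → factor 0.5/0.1 = 5
Overall dilution factor = 2.5 × 12 × 2 × 5 = 300
Final = 6.00 × 10^6 PFU/mL / 300 = 2.00 × 10^4 PFU/mL

2.00 × 10^4 PFU/mL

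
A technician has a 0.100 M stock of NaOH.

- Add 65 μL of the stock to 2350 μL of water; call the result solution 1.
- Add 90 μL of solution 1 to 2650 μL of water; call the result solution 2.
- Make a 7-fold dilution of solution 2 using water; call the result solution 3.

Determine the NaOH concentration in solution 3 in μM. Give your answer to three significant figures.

12.6 μM

Step 1: 65 μL + 2350 μL = 2415 μL total → factor 2415/65 = 37.154
Step 2: 90 μL + 2650 μL = 2740 μL total → factor 2740/90 = 30.444
Step 3: 7-fold → factor 7
Overall dilution factor = 37.154 × 30.444 × 7 = 7917.9
Final = 0.100 M / 7917.9 = 1.263 × 10^-5 M = 12.6 μM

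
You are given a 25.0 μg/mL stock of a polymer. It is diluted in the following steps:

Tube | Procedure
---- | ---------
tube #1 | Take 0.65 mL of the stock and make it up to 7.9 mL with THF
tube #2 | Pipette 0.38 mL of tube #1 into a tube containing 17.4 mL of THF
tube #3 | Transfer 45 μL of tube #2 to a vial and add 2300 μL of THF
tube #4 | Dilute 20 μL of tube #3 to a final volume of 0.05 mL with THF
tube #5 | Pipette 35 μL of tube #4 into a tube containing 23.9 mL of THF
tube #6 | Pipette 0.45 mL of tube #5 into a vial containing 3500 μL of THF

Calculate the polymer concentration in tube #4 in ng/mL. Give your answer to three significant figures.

0.337 ng/mL

Step 1: 0.65 mL brought to 7.9 mL → factor 7.9/0.65 = 12.154
Step 2: 0.38 mL + 17.4 mL = 17.78 mL total → factor 17.78/0.38 = 46.789
Step 3: 45 μL + 2300 μL = 2345 μL total → factor 2345/45 = 52.111
Step 4: 20 μL brought to 0.05 mL → factor 50/20 = 2.5
Dilution factor through tube #4 = 12.154 × 46.789 × 52.111 × 2.5 = 74085
[tube #4] = 25.0 μg/mL / 74085 = 0.0003374 μg/mL = 0.337 ng/mL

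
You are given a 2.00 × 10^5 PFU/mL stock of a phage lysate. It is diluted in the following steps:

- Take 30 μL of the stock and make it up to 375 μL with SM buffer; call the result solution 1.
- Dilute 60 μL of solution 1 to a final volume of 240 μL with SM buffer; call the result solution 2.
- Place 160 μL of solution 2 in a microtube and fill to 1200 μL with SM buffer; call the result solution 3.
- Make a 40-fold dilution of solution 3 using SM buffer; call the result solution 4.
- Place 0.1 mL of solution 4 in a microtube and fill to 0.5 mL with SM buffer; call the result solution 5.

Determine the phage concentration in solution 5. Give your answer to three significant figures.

Step 1: 30 μL brought to 375 μL → factor 375/30 = 12.5
Step 2: 60 μL brought to 240 μL → factor 240/60 = 4
Step 3: 160 μL brought to 1200 μL → factor 1200/160 = 7.5
Step 4: 40-fold → factor 40
Step 5: 0.1 mL brought to 0.5 mL → factor 0.5/0.1 = 5
Overall dilution factor = 12.5 × 4 × 7.5 × 40 × 5 = 75000
Final = 2.00 × 10^5 PFU/mL / 75000 = 2.67 PFU/mL

2.67 PFU/mL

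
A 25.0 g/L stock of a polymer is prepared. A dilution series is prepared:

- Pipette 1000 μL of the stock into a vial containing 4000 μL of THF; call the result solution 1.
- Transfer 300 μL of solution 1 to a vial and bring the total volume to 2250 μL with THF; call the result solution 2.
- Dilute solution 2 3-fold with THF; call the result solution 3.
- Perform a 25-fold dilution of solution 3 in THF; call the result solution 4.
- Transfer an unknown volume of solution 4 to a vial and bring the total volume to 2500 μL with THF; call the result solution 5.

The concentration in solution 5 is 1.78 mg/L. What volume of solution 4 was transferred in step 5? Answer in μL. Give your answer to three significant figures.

Step 1: 1000 μL + 4000 μL = 5000 μL total → factor 5000/1000 = 5
Step 2: 300 μL brought to 2250 μL → factor 2250/300 = 7.5
Step 3: 3-fold → factor 3
Step 4: 25-fold → factor 25
Step 5: v brought to 2500 μL → factor = 2500 μL/v
Product of known-step factors = 2812.5
Overall factor = 25.0 g/L / (1.78 mg/L) = 14045
Step-5 factor = 14045 / 2812.5 = 4.9938
v = 2500 μL / 4.9938 = 501 μL

501 μL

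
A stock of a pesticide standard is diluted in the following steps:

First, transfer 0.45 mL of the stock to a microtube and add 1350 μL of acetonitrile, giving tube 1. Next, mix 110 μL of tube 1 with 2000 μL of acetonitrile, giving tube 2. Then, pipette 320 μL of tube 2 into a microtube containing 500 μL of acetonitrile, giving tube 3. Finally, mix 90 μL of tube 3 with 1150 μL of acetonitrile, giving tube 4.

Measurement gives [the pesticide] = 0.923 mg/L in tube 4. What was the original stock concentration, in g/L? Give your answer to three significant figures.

2.50 g/L

Step 1: 0.45 mL + 1350 μL = 1.8 mL total → factor 1.8/0.45 = 4
Step 2: 110 μL + 2000 μL = 2110 μL total → factor 2110/110 = 19.182
Step 3: 320 μL + 500 μL = 820 μL total → factor 820/320 = 2.5625
Step 4: 90 μL + 1150 μL = 1240 μL total → factor 1240/90 = 13.778
Overall dilution factor = 4 × 19.182 × 2.5625 × 13.778 = 2708.9
Stock = 0.923 mg/L × 2708.9 = 2500 mg/L = 2.50 g/L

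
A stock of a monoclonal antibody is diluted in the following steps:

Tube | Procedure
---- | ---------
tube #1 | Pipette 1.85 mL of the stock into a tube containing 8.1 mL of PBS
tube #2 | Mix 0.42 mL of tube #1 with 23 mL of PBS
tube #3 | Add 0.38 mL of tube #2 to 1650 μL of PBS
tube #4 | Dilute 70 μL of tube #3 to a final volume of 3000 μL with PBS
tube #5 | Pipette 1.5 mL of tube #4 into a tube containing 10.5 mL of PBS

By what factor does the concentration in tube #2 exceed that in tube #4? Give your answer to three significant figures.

Step 1: 1.85 mL + 8.1 mL = 9.95 mL total → factor 9.95/1.85 = 5.3784
Step 2: 0.42 mL + 23 mL = 23.42 mL total → factor 23.42/0.42 = 55.762
Step 3: 0.38 mL + 1650 μL = 2.03 mL total → factor 2.03/0.38 = 5.3421
Step 4: 70 μL brought to 3000 μL → factor 3000/70 = 42.857
Dilution factor to tube #2 = 299.91; to tube #4 = 68663
[tube #2]/[tube #4] = (factor to tube #4)/(factor to tube #2) = 68663/299.91 = 229

229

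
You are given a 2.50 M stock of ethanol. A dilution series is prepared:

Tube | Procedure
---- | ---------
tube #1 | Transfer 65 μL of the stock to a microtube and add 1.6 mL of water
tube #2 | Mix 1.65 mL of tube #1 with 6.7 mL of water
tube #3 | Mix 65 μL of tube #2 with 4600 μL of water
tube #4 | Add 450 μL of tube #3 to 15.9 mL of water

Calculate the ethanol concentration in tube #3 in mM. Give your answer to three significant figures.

0.269 mM

Step 1: 65 μL + 1.6 mL = 1665 μL total → factor 1665/65 = 25.615
Step 2: 1.65 mL + 6.7 mL = 8.35 mL total → factor 8.35/1.65 = 5.0606
Step 3: 65 μL + 4600 μL = 4665 μL total → factor 4665/65 = 71.769
Dilution factor through tube #3 = 25.615 × 5.0606 × 71.769 = 9303.4
[tube #3] = 2.50 M / 9303.4 = 0.0002687 M = 0.269 mM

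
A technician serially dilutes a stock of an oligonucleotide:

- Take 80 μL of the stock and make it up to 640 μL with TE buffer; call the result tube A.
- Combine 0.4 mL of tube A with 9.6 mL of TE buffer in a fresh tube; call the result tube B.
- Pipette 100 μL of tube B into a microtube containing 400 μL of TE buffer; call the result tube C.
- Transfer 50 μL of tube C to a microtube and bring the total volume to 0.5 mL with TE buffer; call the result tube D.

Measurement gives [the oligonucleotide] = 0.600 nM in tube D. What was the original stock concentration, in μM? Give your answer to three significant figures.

6.00 μM

Step 1: 80 μL brought to 640 μL → factor 640/80 = 8
Step 2: 0.4 mL + 9.6 mL = 10 mL total → factor 10/0.4 = 25
Step 3: 100 μL + 400 μL = 500 μL total → factor 500/100 = 5
Step 4: 50 μL brought to 0.5 mL → factor 500/50 = 10
Overall dilution factor = 8 × 25 × 5 × 10 = 10000
Stock = 0.600 nM × 10000 = 6000 nM = 6.00 μM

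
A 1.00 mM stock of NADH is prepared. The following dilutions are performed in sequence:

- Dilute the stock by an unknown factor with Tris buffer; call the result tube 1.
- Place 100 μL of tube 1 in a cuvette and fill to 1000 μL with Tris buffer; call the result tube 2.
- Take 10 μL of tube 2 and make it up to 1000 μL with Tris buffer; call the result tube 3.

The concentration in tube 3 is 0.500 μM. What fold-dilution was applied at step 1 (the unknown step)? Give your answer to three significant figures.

Step 1: unknown factor x
Step 2: 100 μL brought to 1000 μL → factor 1000/100 = 10
Step 3: 10 μL brought to 1000 μL → factor 1000/10 = 100
Product of known-step factors = 1000
Overall factor = 1.00 mM / (0.500 μM) = 2000
x = 2000 / 1000 = 2.00

2.00-fold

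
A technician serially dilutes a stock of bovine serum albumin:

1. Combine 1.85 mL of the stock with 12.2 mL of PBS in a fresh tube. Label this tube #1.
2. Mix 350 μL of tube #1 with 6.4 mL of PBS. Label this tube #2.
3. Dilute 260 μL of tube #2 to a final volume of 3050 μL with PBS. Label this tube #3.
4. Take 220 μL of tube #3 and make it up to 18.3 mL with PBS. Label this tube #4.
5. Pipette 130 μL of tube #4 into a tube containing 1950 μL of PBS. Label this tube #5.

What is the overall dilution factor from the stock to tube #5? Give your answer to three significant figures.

2.29 × 10^6

Step 1: 1.85 mL + 12.2 mL = 14.05 mL total → factor 14.05/1.85 = 7.5946
Step 2: 350 μL + 6.4 mL = 6750 μL total → factor 6750/350 = 19.286
Step 3: 260 μL brought to 3050 μL → factor 3050/260 = 11.731
Step 4: 220 μL brought to 18.3 mL → factor 18300/220 = 83.182
Step 5: 130 μL + 1950 μL = 2080 μL total → factor 2080/130 = 16
Overall dilution factor = 7.5946 × 19.286 × 11.731 × 83.182 × 16 = 2.2867 × 10^6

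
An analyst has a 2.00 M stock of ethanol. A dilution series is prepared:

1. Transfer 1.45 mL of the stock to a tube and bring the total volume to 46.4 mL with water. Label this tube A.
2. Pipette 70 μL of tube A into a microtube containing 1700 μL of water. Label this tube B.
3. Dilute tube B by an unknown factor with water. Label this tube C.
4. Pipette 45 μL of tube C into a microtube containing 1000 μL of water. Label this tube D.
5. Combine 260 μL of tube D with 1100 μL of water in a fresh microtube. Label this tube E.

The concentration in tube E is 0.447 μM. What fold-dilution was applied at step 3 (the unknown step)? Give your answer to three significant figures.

Step 1: 1.45 mL brought to 46.4 mL → factor 46.4/1.45 = 32
Step 2: 70 μL + 1700 μL = 1770 μL total → factor 1770/70 = 25.286
Step 3: unknown factor x
Step 4: 45 μL + 1000 μL = 1045 μL total → factor 1045/45 = 23.222
Step 5: 260 μL + 1100 μL = 1360 μL total → factor 1360/260 = 5.2308
Product of known-step factors = 98287
Overall factor = 2.00 M / (0.447 μM) = 4.4743 × 10^6
x = 4.4743 × 10^6 / 98287 = 45.5

45.5-fold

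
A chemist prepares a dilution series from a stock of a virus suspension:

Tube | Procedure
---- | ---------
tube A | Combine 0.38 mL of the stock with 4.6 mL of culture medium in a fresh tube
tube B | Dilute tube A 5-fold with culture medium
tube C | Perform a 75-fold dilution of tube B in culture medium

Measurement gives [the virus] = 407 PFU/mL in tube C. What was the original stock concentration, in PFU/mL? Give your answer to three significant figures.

Step 1: 0.38 mL + 4.6 mL = 4.98 mL total → factor 4.98/0.38 = 13.105
Step 2: 5-fold → factor 5
Step 3: 75-fold → factor 75
Overall dilution factor = 13.105 × 5 × 75 = 4914.5
Stock = 407 PFU/mL × 4914.5 = 2.00 × 10^6 PFU/mL

2.00 × 10^6 PFU/mL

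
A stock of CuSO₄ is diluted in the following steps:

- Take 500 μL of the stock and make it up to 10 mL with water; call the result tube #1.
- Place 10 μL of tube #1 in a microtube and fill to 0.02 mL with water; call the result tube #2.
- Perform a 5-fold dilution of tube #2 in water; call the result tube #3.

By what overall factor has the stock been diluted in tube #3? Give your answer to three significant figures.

200

Step 1: 500 μL brought to 10 mL → factor 10000/500 = 20
Step 2: 10 μL brought to 0.02 mL → factor 20/10 = 2
Step 3: 5-fold → factor 5
Overall dilution factor = 20 × 2 × 5 = 200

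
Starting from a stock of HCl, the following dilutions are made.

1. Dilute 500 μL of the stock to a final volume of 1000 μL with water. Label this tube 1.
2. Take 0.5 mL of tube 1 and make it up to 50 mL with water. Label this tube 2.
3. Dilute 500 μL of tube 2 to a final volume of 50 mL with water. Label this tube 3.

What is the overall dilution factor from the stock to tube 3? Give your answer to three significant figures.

Step 1: 500 μL brought to 1000 μL → factor 1000/500 = 2
Step 2: 0.5 mL brought to 50 mL → factor 50/0.5 = 100
Step 3: 500 μL brought to 50 mL → factor 50000/500 = 100
Overall dilution factor = 2 × 100 × 100 = 20000

2.00 × 10^4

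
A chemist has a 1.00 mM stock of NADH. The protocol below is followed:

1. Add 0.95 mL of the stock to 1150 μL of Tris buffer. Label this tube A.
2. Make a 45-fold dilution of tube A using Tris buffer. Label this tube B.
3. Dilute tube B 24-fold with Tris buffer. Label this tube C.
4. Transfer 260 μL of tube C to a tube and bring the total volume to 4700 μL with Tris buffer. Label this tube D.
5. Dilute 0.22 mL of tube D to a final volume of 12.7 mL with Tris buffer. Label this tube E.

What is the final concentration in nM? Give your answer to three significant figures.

Step 1: 0.95 mL + 1150 μL = 2.1 mL total → factor 2.1/0.95 = 2.2105
Step 2: 45-fold → factor 45
Step 3: 24-fold → factor 24
Step 4: 260 μL brought to 4700 μL → factor 4700/260 = 18.077
Step 5: 0.22 mL brought to 12.7 mL → factor 12.7/0.22 = 57.727
Overall dilution factor = 2.2105 × 45 × 24 × 18.077 × 57.727 = 2.4913 × 10^6
Final = 1.00 mM / 2.4913 × 10^6 = 4.014 × 10^-7 mM = 0.401 nM

0.401 nM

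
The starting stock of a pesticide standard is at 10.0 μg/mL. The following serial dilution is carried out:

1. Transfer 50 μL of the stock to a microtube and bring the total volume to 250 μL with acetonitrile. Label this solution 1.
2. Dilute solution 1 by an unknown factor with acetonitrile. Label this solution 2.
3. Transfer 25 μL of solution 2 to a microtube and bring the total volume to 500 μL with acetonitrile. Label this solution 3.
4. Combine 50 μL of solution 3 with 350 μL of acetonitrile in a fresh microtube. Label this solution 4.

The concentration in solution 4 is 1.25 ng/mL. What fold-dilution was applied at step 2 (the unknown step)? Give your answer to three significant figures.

Step 1: 50 μL brought to 250 μL → factor 250/50 = 5
Step 2: unknown factor x
Step 3: 25 μL brought to 500 μL → factor 500/25 = 20
Step 4: 50 μL + 350 μL = 400 μL total → factor 400/50 = 8
Product of known-step factors = 800
Overall factor = 10.0 μg/mL / (1.25 ng/mL) = 8000
x = 8000 / 800 = 10.0

10.0-fold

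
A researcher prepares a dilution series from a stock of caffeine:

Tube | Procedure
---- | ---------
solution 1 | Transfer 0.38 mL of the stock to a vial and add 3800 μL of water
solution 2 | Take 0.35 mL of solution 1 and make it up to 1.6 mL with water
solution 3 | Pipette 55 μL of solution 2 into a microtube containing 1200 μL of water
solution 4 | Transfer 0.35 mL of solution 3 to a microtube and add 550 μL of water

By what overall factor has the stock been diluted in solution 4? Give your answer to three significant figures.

2.95 × 10^3

Step 1: 0.38 mL + 3800 μL = 4.18 mL total → factor 4.18/0.38 = 11
Step 2: 0.35 mL brought to 1.6 mL → factor 1.6/0.35 = 4.5714
Step 3: 55 μL + 1200 μL = 1255 μL total → factor 1255/55 = 22.818
Step 4: 0.35 mL + 550 μL = 0.9 mL total → factor 0.9/0.35 = 2.5714
Overall dilution factor = 11 × 4.5714 × 22.818 × 2.5714 = 2950.5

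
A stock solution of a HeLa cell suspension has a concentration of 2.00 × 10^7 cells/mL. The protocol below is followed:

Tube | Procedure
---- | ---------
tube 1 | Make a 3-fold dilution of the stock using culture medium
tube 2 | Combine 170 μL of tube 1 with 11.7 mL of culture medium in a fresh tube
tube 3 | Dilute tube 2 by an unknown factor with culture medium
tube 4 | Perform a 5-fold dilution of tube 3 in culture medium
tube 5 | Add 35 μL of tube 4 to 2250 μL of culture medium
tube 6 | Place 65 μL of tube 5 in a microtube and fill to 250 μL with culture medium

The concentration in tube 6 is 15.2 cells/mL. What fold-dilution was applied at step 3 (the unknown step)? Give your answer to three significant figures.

Step 1: 3-fold → factor 3
Step 2: 170 μL + 11.7 mL = 11870 μL total → factor 11870/170 = 69.824
Step 3: unknown factor x
Step 4: 5-fold → factor 5
Step 5: 35 μL + 2250 μL = 2285 μL total → factor 2285/35 = 65.286
Step 6: 65 μL brought to 250 μL → factor 250/65 = 3.8462
Product of known-step factors = 2.6299 × 10^5
Overall factor = 2.00 × 10^7 cells/mL / (15.2 cells/mL) = 1.3158 × 10^6
x = 1.3158 × 10^6 / 2.6299 × 10^5 = 5.00

5.00-fold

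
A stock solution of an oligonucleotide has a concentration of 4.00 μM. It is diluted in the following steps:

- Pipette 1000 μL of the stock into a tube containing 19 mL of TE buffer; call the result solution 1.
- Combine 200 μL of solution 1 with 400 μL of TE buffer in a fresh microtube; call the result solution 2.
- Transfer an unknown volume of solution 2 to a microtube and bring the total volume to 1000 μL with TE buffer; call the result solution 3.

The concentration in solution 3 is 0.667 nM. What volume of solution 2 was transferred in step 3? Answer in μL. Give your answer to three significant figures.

10.0 μL

Step 1: 1000 μL + 19 mL = 20000 μL total → factor 20000/1000 = 20
Step 2: 200 μL + 400 μL = 600 μL total → factor 600/200 = 3
Step 3: v brought to 1000 μL → factor = 1000 μL/v
Product of known-step factors = 60
Overall factor = 4.00 μM / (0.667 nM) = 5997
Step-3 factor = 5997 / 60 = 99.95
v = 1000 μL / 99.95 = 10.0 μL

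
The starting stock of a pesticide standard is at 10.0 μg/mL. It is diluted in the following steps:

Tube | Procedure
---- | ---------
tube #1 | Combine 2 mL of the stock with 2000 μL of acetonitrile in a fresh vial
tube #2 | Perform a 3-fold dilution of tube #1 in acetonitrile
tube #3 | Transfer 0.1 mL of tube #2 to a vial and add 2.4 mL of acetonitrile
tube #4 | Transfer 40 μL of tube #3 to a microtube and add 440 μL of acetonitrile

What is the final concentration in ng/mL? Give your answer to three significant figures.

5.56 ng/mL

Step 1: 2 mL + 2000 μL = 4 mL total → factor 4/2 = 2
Step 2: 3-fold → factor 3
Step 3: 0.1 mL + 2.4 mL = 2.5 mL total → factor 2.5/0.1 = 25
Step 4: 40 μL + 440 μL = 480 μL total → factor 480/40 = 12
Overall dilution factor = 2 × 3 × 25 × 12 = 1800
Final = 10.0 μg/mL / 1800 = 0.005556 μg/mL = 5.56 ng/mL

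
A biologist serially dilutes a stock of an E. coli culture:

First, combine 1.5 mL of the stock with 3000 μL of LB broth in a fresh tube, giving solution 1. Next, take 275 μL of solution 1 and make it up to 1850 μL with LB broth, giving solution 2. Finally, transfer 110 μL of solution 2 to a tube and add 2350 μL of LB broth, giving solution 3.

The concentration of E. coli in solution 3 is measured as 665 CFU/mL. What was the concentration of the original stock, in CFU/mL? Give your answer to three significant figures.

Step 1: 1.5 mL + 3000 μL = 4.5 mL total → factor 4.5/1.5 = 3
Step 2: 275 μL brought to 1850 μL → factor 1850/275 = 6.7273
Step 3: 110 μL + 2350 μL = 2460 μL total → factor 2460/110 = 22.364
Overall dilution factor = 3 × 6.7273 × 22.364 = 451.34
Stock = 665 CFU/mL × 451.34 = 3.00 × 10^5 CFU/mL

3.00 × 10^5 CFU/mL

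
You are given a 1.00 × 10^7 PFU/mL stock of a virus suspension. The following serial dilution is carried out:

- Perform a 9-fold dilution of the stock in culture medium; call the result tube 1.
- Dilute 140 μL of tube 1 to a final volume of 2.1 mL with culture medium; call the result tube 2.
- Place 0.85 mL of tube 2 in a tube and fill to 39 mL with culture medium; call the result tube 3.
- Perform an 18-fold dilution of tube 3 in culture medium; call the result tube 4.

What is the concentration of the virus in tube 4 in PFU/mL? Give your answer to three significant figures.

Step 1: 9-fold → factor 9
Step 2: 140 μL brought to 2.1 mL → factor 2100/140 = 15
Step 3: 0.85 mL brought to 39 mL → factor 39/0.85 = 45.882
Step 4: 18-fold → factor 18
Overall dilution factor = 9 × 15 × 45.882 × 18 = 1.1149 × 10^5
Final = 1.00 × 10^7 PFU/mL / 1.1149 × 10^5 = 89.7 PFU/mL

89.7 PFU/mL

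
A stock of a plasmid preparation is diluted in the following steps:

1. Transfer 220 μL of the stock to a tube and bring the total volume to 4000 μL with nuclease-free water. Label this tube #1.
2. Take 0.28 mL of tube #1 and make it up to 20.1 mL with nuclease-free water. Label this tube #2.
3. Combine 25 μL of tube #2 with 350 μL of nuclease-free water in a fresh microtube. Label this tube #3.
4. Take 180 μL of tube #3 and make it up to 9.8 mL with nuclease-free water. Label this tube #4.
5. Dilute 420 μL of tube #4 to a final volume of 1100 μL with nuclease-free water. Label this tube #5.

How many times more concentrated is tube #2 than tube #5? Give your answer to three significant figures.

Step 1: 220 μL brought to 4000 μL → factor 4000/220 = 18.182
Step 2: 0.28 mL brought to 20.1 mL → factor 20.1/0.28 = 71.786
Step 3: 25 μL + 350 μL = 375 μL total → factor 375/25 = 15
Step 4: 180 μL brought to 9.8 mL → factor 9800/180 = 54.444
Step 5: 420 μL brought to 1100 μL → factor 1100/420 = 2.619
Dilution factor to tube #2 = 1305.2; to tube #5 = 2.7917 × 10^6
[tube #2]/[tube #5] = (factor to tube #5)/(factor to tube #2) = 2.7917 × 10^6/1305.2 = 2.14 × 10^3

2.14 × 10^3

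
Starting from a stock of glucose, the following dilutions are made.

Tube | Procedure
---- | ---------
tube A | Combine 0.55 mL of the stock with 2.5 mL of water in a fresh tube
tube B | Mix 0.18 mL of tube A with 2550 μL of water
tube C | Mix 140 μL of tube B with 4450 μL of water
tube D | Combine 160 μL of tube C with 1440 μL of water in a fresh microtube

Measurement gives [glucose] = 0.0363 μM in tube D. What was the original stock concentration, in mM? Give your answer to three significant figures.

1.00 mM

Step 1: 0.55 mL + 2.5 mL = 3.05 mL total → factor 3.05/0.55 = 5.5455
Step 2: 0.18 mL + 2550 μL = 2.73 mL total → factor 2.73/0.18 = 15.167
Step 3: 140 μL + 4450 μL = 4590 μL total → factor 4590/140 = 32.786
Step 4: 160 μL + 1440 μL = 1600 μL total → factor 1600/160 = 10
Overall dilution factor = 5.5455 × 15.167 × 32.786 × 10 = 27575
Stock = 0.0363 μM × 27575 = 1001 μM = 1.00 mM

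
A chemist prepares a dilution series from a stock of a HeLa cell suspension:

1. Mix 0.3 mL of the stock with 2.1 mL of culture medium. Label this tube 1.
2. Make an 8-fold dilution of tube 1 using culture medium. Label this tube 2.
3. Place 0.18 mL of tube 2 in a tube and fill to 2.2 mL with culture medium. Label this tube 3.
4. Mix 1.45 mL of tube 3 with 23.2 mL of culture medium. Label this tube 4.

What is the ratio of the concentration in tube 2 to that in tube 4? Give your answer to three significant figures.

Step 1: 0.3 mL + 2.1 mL = 2.4 mL total → factor 2.4/0.3 = 8
Step 2: 8-fold → factor 8
Step 3: 0.18 mL brought to 2.2 mL → factor 2.2/0.18 = 12.222
Step 4: 1.45 mL + 23.2 mL = 24.65 mL total → factor 24.65/1.45 = 17
Dilution factor to tube 2 = 64; to tube 4 = 13298
[tube 2]/[tube 4] = (factor to tube 4)/(factor to tube 2) = 13298/64 = 208

208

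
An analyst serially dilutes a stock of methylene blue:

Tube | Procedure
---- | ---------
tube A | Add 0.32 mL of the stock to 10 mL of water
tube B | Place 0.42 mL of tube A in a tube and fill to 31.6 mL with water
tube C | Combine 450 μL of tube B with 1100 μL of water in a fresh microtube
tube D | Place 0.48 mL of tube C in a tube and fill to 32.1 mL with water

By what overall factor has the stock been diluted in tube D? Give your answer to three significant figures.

Step 1: 0.32 mL + 10 mL = 10.32 mL total → factor 10.32/0.32 = 32.25
Step 2: 0.42 mL brought to 31.6 mL → factor 31.6/0.42 = 75.238
Step 3: 450 μL + 1100 μL = 1550 μL total → factor 1550/450 = 3.4444
Step 4: 0.48 mL brought to 32.1 mL → factor 32.1/0.48 = 66.875
Overall dilution factor = 32.25 × 75.238 × 3.4444 × 66.875 = 5.5892 × 10^5

5.59 × 10^5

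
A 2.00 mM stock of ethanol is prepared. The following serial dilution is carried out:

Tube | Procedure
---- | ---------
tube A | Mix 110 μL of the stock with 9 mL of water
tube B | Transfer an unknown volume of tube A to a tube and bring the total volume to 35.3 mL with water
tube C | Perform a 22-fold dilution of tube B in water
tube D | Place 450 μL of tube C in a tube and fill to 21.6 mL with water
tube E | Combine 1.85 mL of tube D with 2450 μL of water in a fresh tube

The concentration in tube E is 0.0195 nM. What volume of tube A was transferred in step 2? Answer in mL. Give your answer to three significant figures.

Step 1: 110 μL + 9 mL = 9110 μL total → factor 9110/110 = 82.818
Step 2: v brought to 35.3 mL → factor = 35.3 mL/v
Step 3: 22-fold → factor 22
Step 4: 450 μL brought to 21.6 mL → factor 21600/450 = 48
Step 5: 1.85 mL + 2450 μL = 4.3 mL total → factor 4.3/1.85 = 2.3243
Product of known-step factors = 2.0328 × 10^5
Overall factor = 2.00 mM / (0.0195 nM) = 1.0256 × 10^8
Step-2 factor = 1.0256 × 10^8 / 2.0328 × 10^5 = 504.56
v = 35.3 mL / 504.56 = 0.0700 mL

0.0700 mL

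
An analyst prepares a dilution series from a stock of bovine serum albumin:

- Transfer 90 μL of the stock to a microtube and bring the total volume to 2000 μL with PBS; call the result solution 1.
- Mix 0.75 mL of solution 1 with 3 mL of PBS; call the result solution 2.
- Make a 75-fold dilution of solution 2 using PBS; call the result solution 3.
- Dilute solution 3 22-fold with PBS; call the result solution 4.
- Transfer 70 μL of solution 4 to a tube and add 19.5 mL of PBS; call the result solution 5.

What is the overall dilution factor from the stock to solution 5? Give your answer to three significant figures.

Step 1: 90 μL brought to 2000 μL → factor 2000/90 = 22.222
Step 2: 0.75 mL + 3 mL = 3.75 mL total → factor 3.75/0.75 = 5
Step 3: 75-fold → factor 75
Step 4: 22-fold → factor 22
Step 5: 70 μL + 19.5 mL = 19570 μL total → factor 19570/70 = 279.57
Overall dilution factor = 22.222 × 5 × 75 × 22 × 279.57 = 5.1255 × 10^7

5.13 × 10^7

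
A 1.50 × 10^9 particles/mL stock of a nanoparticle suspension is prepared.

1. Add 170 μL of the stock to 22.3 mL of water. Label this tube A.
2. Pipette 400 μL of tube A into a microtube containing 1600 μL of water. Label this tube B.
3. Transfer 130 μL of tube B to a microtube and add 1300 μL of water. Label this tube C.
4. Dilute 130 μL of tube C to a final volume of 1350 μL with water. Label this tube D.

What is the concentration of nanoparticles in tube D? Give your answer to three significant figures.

1.99 × 10^4 particles/mL

Step 1: 170 μL + 22.3 mL = 22470 μL total → factor 22470/170 = 132.18
Step 2: 400 μL + 1600 μL = 2000 μL total → factor 2000/400 = 5
Step 3: 130 μL + 1300 μL = 1430 μL total → factor 1430/130 = 11
Step 4: 130 μL brought to 1350 μL → factor 1350/130 = 10.385
Overall dilution factor = 132.18 × 5 × 11 × 10.385 = 75493
Final = 1.50 × 10^9 particles/mL / 75493 = 1.99 × 10^4 particles/mL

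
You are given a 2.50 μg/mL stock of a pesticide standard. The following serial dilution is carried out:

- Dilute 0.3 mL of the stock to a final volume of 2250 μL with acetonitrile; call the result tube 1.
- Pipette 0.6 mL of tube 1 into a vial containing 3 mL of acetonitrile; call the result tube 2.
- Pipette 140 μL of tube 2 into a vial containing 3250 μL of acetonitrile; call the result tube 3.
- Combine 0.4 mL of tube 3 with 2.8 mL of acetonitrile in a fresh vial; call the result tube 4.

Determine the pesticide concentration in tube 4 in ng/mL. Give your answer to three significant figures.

Step 1: 0.3 mL brought to 2250 μL → factor 2.25/0.3 = 7.5
Step 2: 0.6 mL + 3 mL = 3.6 mL total → factor 3.6/0.6 = 6
Step 3: 140 μL + 3250 μL = 3390 μL total → factor 3390/140 = 24.214
Step 4: 0.4 mL + 2.8 mL = 3.2 mL total → factor 3.2/0.4 = 8
Overall dilution factor = 7.5 × 6 × 24.214 × 8 = 8717.1
Final = 2.50 μg/mL / 8717.1 = 0.0002868 μg/mL = 0.287 ng/mL

0.287 ng/mL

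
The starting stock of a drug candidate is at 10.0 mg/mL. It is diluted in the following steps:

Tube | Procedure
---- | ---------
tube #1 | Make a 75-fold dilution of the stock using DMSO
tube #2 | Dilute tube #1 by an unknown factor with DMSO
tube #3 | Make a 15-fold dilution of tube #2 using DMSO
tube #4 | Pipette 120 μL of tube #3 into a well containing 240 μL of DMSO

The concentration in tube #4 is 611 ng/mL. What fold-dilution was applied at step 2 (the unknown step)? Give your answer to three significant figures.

4.85-fold

Step 1: 75-fold → factor 75
Step 2: unknown factor x
Step 3: 15-fold → factor 15
Step 4: 120 μL + 240 μL = 360 μL total → factor 360/120 = 3
Product of known-step factors = 3375
Overall factor = 10.0 mg/mL / (611 ng/mL) = 16367
x = 16367 / 3375 = 4.85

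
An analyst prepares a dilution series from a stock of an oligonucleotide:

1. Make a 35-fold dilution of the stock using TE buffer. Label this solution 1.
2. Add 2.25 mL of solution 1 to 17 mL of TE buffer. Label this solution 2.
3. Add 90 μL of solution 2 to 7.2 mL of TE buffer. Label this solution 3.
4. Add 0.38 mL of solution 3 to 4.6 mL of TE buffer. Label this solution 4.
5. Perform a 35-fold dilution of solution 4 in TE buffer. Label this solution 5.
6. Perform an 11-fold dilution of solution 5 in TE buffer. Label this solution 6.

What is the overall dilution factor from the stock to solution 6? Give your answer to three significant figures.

Step 1: 35-fold → factor 35
Step 2: 2.25 mL + 17 mL = 19.25 mL total → factor 19.25/2.25 = 8.5556
Step 3: 90 μL + 7.2 mL = 7290 μL total → factor 7290/90 = 81
Step 4: 0.38 mL + 4.6 mL = 4.98 mL total → factor 4.98/0.38 = 13.105
Step 5: 35-fold → factor 35
Step 6: 11-fold → factor 11
Overall dilution factor = 35 × 8.5556 × 81 × 13.105 × 35 × 11 = 1.2238 × 10^8

1.22 × 10^8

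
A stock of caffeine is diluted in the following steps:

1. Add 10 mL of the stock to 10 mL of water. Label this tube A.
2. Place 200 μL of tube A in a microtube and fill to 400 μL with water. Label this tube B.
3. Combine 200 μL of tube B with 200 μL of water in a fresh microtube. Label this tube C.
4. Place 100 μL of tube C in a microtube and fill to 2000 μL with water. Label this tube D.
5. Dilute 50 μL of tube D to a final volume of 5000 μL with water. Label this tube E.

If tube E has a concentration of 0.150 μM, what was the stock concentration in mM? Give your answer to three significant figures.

2.40 mM

Step 1: 10 mL + 10 mL = 20 mL total → factor 20/10 = 2
Step 2: 200 μL brought to 400 μL → factor 400/200 = 2
Step 3: 200 μL + 200 μL = 400 μL total → factor 400/200 = 2
Step 4: 100 μL brought to 2000 μL → factor 2000/100 = 20
Step 5: 50 μL brought to 5000 μL → factor 5000/50 = 100
Overall dilution factor = 2 × 2 × 2 × 20 × 100 = 16000
Stock = 0.150 μM × 16000 = 2400 μM = 2.40 mM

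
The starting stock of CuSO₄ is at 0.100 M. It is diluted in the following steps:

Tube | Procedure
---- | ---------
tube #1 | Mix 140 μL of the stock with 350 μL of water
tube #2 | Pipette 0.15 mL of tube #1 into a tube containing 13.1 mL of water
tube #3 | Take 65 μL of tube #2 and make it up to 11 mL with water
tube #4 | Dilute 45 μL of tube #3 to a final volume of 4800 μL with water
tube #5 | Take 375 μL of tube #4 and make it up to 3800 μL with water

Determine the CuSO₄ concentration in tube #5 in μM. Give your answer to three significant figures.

0.00177 μM

Step 1: 140 μL + 350 μL = 490 μL total → factor 490/140 = 3.5
Step 2: 0.15 mL + 13.1 mL = 13.25 mL total → factor 13.25/0.15 = 88.333
Step 3: 65 μL brought to 11 mL → factor 11000/65 = 169.23
Step 4: 45 μL brought to 4800 μL → factor 4800/45 = 106.67
Step 5: 375 μL brought to 3800 μL → factor 3800/375 = 10.133
Overall dilution factor = 3.5 × 88.333 × 169.23 × 106.67 × 10.133 = 5.6553 × 10^7
Final = 0.100 M / 5.6553 × 10^7 = 1.768 × 10^-9 M = 0.00177 μM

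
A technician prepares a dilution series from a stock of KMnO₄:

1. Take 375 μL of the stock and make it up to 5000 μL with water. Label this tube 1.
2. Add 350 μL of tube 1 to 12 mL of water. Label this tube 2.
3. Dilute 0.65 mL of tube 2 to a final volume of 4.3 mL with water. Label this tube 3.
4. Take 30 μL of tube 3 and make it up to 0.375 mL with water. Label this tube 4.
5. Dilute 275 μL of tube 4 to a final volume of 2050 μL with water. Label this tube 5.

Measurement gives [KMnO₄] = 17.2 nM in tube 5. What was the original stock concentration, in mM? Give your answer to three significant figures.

4.99 mM

Step 1: 375 μL brought to 5000 μL → factor 5000/375 = 13.333
Step 2: 350 μL + 12 mL = 12350 μL total → factor 12350/350 = 35.286
Step 3: 0.65 mL brought to 4.3 mL → factor 4.3/0.65 = 6.6154
Step 4: 30 μL brought to 0.375 mL → factor 375/30 = 12.5
Step 5: 275 μL brought to 2050 μL → factor 2050/275 = 7.4545
Overall dilution factor = 13.333 × 35.286 × 6.6154 × 12.5 × 7.4545 = 2.9002 × 10^5
Stock = 17.2 nM × 2.9002 × 10^5 = 4.988 × 10^6 nM = 4.99 mM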